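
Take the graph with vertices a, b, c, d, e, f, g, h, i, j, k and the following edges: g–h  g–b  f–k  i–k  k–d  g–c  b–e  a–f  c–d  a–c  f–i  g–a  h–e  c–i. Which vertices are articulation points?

Removing g increases the component count from 2 to 3, so g is a cut vertex.
By contrast removing e leaves 2 components; it is not a cut vertex. No other vertex is a cut vertex either.

g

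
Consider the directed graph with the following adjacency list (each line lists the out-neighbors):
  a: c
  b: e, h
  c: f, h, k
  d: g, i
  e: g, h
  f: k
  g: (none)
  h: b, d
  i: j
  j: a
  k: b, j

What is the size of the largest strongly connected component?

10

{a, b, c, d, e, f, h, i, j, k} are all mutually reachable — one SCC of size 10.
{g} is an SCC by itself.
The largest has 10 vertices.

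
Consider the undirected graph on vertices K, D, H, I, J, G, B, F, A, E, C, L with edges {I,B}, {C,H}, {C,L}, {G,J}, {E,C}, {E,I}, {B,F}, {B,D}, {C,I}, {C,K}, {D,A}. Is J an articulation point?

Deleting J leaves 2 components (was 2), so J is not a cut vertex.

No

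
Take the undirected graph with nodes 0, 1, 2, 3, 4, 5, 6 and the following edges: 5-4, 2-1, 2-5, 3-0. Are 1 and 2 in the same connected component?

From 1 we can reach 1, 2, 4, 5, which includes 2.

Yes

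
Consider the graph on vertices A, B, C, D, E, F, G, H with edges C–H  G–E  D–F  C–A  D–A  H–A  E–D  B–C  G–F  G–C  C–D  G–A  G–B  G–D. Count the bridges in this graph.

The edges on the cycle G-E-D-G are not bridges since each lies on that cycle.
Every edge lies on some cycle, so there are no bridges.

0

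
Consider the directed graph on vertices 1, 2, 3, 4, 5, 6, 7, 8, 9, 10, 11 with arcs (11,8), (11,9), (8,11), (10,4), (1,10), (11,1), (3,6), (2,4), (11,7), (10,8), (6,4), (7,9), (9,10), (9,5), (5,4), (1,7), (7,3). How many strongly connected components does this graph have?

6

{1, 7, 8, 9, 10, 11} are all mutually reachable — one SCC of size 6.
{6} is an SCC by itself.
{4} is an SCC by itself.
{3} is an SCC by itself.
{2} is an SCC by itself.
(and 1 more singleton SCC)
That gives 6 strongly connected components.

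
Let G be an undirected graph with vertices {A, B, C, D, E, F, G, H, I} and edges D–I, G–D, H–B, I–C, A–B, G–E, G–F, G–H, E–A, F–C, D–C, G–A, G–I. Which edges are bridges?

The edges on the cycle G-F-C-I-G are not bridges since each lies on that cycle.
Every edge lies on some cycle, so there are no bridges.

none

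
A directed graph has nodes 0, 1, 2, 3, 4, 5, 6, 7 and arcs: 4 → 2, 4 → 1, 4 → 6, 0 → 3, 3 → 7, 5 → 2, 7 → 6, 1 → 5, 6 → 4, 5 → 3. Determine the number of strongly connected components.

3

{1, 3, 4, 5, 6, 7} are all mutually reachable — one SCC of size 6.
{2} is an SCC by itself.
{0} is an SCC by itself.
That gives 3 strongly connected components.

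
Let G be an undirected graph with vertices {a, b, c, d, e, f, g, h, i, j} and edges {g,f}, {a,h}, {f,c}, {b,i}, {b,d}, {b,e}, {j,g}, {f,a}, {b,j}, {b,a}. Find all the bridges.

The edges on the cycle b-j-g-f-a-b are not bridges since each lies on that cycle.
But removing b—d disconnects b from d; removing f—c disconnects f from c; removing b—e disconnects b from e; removing h—a disconnects h from a — these are bridges.
In total 5 edges are bridges.

a-h, b-d, b-e, b-i, c-f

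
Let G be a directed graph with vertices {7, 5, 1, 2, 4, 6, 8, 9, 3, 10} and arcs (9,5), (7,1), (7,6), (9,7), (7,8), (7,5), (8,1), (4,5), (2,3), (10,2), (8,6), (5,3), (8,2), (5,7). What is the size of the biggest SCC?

2

{5, 7} are all mutually reachable — one SCC of size 2.
{3} is an SCC by itself.
{1} is an SCC by itself.
{2} is an SCC by itself.
{4} is an SCC by itself.
(and 4 more singleton SCCs)
The largest has 2 vertices.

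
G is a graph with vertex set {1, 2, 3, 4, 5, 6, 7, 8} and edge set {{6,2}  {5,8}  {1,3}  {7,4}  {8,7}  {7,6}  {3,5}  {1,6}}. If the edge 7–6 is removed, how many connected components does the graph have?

1

7 and 6 are still connected via 7-8-5-3-1-6, so the component count stays at 1.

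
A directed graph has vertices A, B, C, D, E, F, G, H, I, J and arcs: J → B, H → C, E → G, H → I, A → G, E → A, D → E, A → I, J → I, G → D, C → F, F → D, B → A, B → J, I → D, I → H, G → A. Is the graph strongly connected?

There is no directed path from G to B, so the graph is not strongly connected.

No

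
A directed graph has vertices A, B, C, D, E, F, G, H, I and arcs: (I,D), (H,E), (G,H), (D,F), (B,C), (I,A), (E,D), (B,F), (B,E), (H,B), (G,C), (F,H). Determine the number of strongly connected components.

5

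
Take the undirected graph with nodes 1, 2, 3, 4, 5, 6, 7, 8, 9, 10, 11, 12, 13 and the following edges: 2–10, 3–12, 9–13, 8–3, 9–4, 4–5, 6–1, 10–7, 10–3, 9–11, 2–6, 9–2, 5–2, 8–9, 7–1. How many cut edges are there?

The edges on the cycle 9-4-5-2-9 are not bridges since each lies on that cycle.
But removing 13–9 disconnects 13 from 9; removing 9–11 disconnects 9 from 11; removing 3–12 disconnects 3 from 12 — these are bridges.
That makes 3 bridges.

3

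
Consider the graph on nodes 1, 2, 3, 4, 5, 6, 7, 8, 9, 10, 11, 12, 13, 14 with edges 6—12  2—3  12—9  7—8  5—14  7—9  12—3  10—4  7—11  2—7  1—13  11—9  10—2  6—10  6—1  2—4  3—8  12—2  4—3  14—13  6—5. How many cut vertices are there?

1

Removing 6 increases the component count from 1 to 2, so 6 is a cut vertex.
By contrast removing 14 leaves 1 component; it is not a cut vertex. No other vertex is a cut vertex either.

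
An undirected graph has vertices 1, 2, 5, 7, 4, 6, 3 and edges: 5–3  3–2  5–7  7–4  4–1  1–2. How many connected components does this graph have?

6 is isolated — a component by itself.
Starting from 1 we can reach 1, 2, 3, 4, 5, 7. That is one component of size 6.
Total: 2 components.

2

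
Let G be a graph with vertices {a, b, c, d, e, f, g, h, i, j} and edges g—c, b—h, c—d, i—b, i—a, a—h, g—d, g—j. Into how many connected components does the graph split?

f is isolated — a component by itself.
e is isolated — a component by itself.
Starting from c we can reach c, d, g, j. That is one component of size 4.
Starting from a we can reach a, b, h, i. That is one component of size 4.
Total: 4 components.

4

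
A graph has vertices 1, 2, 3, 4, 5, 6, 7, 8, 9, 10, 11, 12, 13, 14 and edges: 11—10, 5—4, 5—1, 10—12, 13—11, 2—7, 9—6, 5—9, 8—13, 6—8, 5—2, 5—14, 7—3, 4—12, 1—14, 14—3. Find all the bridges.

none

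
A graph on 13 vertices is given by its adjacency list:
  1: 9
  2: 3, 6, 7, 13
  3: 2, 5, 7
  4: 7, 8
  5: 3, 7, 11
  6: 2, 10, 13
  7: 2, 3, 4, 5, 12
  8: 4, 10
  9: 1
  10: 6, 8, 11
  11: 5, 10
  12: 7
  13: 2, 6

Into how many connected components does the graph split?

2

Starting from 1 we can reach 1, 9. That is one component of size 2.
Starting from 2 we can reach 2, 3, 4, 5, 6, 7, 8, 10, 11, 12, 13. That is one component of size 11.
Total: 2 components.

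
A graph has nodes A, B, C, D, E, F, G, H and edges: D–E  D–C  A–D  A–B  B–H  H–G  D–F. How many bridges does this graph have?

removing G–H disconnects G from H; removing F–D disconnects F from D; removing D–C disconnects D from C; removing A–D disconnects A from D — these are bridges.
In total 7 edges are bridges.

7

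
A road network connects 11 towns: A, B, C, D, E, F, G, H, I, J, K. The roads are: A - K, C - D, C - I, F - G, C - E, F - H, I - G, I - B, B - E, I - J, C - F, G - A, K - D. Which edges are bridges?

F-H, I-J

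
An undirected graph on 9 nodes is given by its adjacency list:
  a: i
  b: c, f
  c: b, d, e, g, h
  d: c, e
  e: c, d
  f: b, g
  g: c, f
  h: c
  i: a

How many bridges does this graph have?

2

The edges on the cycle c-d-e-c are not bridges since each lies on that cycle.
But removing h-c disconnects h from c; removing a-i disconnects a from i — these are bridges.
That makes 2 bridges.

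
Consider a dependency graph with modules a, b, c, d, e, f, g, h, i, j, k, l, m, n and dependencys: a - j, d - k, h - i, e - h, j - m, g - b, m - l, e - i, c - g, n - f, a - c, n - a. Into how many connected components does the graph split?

3

Starting from d we can reach d, k. That is one component of size 2.
Starting from e we can reach e, h, i. That is one component of size 3.
Starting from a we can reach a, b, c, f, g, j, l, m, n. That is one component of size 9.
Total: 3 components.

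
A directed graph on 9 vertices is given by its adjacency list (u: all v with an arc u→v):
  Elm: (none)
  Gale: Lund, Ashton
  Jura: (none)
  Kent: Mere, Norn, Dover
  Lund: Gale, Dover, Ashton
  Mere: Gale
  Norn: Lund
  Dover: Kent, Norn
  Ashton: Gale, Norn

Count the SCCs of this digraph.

{Gale, Kent, Lund, Mere, Norn, Dover, Ashton} are all mutually reachable — one SCC of size 7.
{Jura} is an SCC by itself.
{Elm} is an SCC by itself.
That gives 3 strongly connected components.

3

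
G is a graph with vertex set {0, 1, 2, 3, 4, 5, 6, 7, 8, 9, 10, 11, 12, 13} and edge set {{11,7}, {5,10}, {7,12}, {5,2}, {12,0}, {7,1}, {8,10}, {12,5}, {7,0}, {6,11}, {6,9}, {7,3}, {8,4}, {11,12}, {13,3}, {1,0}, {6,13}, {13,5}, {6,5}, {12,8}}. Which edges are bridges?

2-5, 4-8, 6-9

The edges on the cycle 12-5-10-8-12 are not bridges since each lies on that cycle.
But removing 9-6 disconnects 9 from 6; removing 8-4 disconnects 8 from 4; removing 2-5 disconnects 2 from 5 — these are bridges.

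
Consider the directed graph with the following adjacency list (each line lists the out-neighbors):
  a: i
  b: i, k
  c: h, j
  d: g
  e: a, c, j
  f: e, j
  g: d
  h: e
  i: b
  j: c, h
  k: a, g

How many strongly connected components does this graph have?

4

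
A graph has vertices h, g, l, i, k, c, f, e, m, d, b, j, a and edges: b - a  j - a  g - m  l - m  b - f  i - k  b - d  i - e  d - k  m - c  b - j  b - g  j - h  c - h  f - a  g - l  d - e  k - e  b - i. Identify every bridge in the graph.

none

The edges on the cycle g-l-m-g are not bridges since each lies on that cycle.
Every edge lies on some cycle, so there are no bridges.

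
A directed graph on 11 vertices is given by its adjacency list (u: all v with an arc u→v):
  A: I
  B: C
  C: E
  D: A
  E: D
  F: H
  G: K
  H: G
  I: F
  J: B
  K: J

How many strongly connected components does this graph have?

1

{A, B, C, D, E, F, G, H, I, J, K} are all mutually reachable — one SCC of size 11.
That gives 1 strongly connected component.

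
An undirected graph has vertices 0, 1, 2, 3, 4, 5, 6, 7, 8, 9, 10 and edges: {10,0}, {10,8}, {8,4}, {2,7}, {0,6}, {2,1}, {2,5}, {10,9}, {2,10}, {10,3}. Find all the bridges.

removing 6-0 disconnects 6 from 0; removing 10-3 disconnects 10 from 3; removing 10-8 disconnects 10 from 8; removing 10-0 disconnects 10 from 0 — these are bridges.
In total 10 edges are bridges.

0-10, 0-6, 1-2, 10-2, 10-3, 10-8, 10-9, 2-5, 2-7, 4-8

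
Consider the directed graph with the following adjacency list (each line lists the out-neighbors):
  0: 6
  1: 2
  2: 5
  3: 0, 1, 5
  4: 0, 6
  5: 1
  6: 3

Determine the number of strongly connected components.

3

{1, 2, 5} are all mutually reachable — one SCC of size 3.
{0, 3, 6} are all mutually reachable — one SCC of size 3.
{4} is an SCC by itself.
That gives 3 strongly connected components.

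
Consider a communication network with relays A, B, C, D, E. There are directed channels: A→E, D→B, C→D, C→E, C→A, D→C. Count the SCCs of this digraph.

4

{C, D} are all mutually reachable — one SCC of size 2.
{A} is an SCC by itself.
{E} is an SCC by itself.
{B} is an SCC by itself.
That gives 4 strongly connected components.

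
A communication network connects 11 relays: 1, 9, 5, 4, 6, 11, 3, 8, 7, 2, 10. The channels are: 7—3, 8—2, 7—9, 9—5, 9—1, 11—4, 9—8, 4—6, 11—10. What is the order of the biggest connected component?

7

Starting from 4 we can reach 4, 6, 10, 11. That is one component of size 4.
Starting from 1 we can reach 1, 2, 3, 5, 7, 8, 9. That is one component of size 7.
The largest has 7 vertices.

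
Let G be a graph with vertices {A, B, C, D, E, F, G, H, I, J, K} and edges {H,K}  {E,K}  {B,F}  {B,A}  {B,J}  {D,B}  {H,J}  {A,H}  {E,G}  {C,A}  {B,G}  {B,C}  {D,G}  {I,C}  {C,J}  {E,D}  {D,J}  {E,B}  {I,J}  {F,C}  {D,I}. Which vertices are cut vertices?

Removing F, for instance, still leaves 1 component. No single vertex removal increases the component count — the graph has no articulation points.

none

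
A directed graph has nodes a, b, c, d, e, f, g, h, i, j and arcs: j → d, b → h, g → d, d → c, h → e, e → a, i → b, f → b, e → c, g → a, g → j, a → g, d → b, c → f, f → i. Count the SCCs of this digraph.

1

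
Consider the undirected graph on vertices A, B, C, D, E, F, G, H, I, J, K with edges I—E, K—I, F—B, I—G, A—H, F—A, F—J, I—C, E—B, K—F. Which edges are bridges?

A-F, A-H, C-I, F-J, G-I

The edges on the cycle K-F-B-E-I-K are not bridges since each lies on that cycle.
But removing H—A disconnects H from A; removing F—J disconnects F from J; removing F—A disconnects F from A; removing I—C disconnects I from C — these are bridges.
In total 5 edges are bridges.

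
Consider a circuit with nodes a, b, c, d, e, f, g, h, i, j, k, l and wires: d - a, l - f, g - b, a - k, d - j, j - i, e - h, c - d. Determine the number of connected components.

4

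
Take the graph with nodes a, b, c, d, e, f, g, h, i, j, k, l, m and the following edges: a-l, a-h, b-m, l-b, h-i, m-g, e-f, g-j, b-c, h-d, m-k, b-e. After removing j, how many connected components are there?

1

With j gone, the remaining components are: {a, b, c, d, e, f, g, h, i, k, l, m}.
That is 1 component.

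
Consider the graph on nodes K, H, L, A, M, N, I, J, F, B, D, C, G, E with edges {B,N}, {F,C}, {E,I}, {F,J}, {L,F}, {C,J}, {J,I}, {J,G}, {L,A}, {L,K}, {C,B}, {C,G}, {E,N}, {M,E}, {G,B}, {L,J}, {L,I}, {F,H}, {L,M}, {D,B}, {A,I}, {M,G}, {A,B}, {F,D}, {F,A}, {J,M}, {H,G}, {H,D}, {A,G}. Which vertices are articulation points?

L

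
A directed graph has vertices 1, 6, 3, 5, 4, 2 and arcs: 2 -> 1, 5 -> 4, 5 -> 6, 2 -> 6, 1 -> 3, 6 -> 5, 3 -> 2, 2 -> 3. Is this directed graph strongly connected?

There is no directed path from 5 to 2, so the graph is not strongly connected.

No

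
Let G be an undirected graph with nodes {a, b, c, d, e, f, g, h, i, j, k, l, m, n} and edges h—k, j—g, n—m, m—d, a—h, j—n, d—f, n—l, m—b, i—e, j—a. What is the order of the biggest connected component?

c is isolated — a component by itself.
Starting from e we can reach e, i. That is one component of size 2.
Starting from a we can reach a, b, d, f, g, h, j, k, l, m, n. That is one component of size 11.
The largest has 11 vertices.

11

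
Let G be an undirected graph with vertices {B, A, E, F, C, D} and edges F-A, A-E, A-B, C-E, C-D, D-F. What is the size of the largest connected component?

Starting from A we can reach A, B, C, D, E, F. That is one component of size 6.
The largest has 6 vertices.

6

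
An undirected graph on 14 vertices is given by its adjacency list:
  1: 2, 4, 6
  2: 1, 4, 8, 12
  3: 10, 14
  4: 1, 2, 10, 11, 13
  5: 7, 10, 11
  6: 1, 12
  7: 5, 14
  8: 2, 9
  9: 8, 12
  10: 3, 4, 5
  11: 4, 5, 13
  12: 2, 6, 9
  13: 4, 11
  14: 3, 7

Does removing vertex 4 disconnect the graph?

Deleting 4 raises the number of components from 1 to 2, so 4 is a cut vertex.

Yes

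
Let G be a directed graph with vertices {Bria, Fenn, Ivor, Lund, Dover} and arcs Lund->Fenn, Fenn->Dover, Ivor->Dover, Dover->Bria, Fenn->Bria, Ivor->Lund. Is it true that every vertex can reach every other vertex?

There is no directed path from Fenn to Ivor, so the graph is not strongly connected.

No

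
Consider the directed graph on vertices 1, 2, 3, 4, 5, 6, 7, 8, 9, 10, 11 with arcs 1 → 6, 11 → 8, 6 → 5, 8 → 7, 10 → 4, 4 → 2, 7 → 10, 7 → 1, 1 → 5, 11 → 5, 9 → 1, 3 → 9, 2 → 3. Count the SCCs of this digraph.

11

{1} is an SCC by itself.
{5} is an SCC by itself.
{9} is an SCC by itself.
{11} is an SCC by itself.
{2} is an SCC by itself.
(and 6 more singleton SCCs)
That gives 11 strongly connected components.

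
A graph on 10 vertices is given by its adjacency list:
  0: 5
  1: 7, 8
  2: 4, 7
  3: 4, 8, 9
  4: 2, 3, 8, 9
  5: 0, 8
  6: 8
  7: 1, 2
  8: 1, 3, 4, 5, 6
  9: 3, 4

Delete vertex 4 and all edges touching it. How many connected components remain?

1

With 4 gone, the remaining components are: {0, 1, 2, 3, 5, 6, 7, 8, 9}.
That is 1 component.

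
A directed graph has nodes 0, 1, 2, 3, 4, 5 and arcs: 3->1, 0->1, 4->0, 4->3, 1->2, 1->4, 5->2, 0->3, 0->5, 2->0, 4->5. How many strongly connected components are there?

1

{0, 1, 2, 3, 4, 5} are all mutually reachable — one SCC of size 6.
That gives 1 strongly connected component.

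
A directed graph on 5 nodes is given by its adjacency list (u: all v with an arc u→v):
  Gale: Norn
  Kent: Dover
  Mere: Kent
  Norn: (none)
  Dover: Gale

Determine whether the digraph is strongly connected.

No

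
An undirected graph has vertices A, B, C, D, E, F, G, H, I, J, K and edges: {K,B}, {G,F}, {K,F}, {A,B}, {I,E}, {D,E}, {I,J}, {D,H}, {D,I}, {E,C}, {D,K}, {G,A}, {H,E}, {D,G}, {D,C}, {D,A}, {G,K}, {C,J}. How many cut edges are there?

The edges on the cycle D-I-J-C-D are not bridges since each lies on that cycle.
Every edge lies on some cycle, so there are no bridges.

0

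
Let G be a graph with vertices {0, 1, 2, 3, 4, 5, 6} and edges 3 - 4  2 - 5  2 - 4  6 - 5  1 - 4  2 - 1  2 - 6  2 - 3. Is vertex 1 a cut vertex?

No

Deleting 1 leaves 2 components (was 2), so 1 is not a cut vertex.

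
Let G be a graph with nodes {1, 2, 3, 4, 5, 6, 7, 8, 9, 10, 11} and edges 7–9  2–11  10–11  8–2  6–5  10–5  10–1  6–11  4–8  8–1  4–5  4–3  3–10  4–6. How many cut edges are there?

1

The edges on the cycle 4-6-5-10-3-4 are not bridges since each lies on that cycle.
But removing 7–9 disconnects 7 from 9 — this is a bridge.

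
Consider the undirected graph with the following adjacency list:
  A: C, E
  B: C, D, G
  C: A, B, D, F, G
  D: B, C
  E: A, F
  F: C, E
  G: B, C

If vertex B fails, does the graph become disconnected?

No

Deleting B leaves 1 component (was 1) (its neighbors C, D, G remain connected to each other), so B is not a cut vertex.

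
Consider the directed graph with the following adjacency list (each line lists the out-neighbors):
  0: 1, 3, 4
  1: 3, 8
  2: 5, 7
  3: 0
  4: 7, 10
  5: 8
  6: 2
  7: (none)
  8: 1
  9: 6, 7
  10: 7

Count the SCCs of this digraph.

{0, 1, 3, 8} are all mutually reachable — one SCC of size 4.
{2} is an SCC by itself.
{9} is an SCC by itself.
{5} is an SCC by itself.
{4} is an SCC by itself.
(and 3 more singleton SCCs)
That gives 8 strongly connected components.

8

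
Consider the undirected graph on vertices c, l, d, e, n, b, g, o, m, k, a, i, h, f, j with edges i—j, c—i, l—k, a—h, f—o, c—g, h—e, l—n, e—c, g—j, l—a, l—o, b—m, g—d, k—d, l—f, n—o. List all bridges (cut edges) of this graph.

The edges on the cycle c-i-j-g-c are not bridges since each lies on that cycle.
But removing b—m disconnects b from m — this is a bridge.

b-m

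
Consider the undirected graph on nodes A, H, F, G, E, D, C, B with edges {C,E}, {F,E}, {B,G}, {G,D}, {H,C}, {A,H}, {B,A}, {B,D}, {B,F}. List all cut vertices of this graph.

Removing B increases the component count from 1 to 2, so B is a cut vertex.
By contrast removing D leaves 1 component; it is not a cut vertex. No other vertex is a cut vertex either.

B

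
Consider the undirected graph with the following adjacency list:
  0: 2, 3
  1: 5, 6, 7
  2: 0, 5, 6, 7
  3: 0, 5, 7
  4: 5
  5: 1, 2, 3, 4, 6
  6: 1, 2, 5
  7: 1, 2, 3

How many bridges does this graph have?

1

The edges on the cycle 3-5-2-7-3 are not bridges since each lies on that cycle.
But removing 4-5 disconnects 4 from 5 — this is a bridge.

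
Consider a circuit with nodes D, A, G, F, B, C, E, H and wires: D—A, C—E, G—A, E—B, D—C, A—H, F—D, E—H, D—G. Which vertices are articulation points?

D, E

Removing D increases the component count from 1 to 2, so D is a cut vertex.
Removing E increases the component count from 1 to 2, so E is a cut vertex.
By contrast removing C leaves 1 component; it is not a cut vertex. No other vertex is a cut vertex either.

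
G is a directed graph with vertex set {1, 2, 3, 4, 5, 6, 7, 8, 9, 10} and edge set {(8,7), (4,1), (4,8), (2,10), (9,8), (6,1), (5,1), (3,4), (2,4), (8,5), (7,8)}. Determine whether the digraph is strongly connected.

There is no directed path from 9 to 3, so the graph is not strongly connected.

No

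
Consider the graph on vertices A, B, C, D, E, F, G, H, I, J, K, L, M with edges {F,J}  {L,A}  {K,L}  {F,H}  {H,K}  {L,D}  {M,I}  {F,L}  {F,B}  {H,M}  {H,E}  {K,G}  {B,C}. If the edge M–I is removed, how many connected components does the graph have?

Before removal there is 1 component.
M–I is a bridge — removing it separates M's side from I's side.
After removal: 2 components.

2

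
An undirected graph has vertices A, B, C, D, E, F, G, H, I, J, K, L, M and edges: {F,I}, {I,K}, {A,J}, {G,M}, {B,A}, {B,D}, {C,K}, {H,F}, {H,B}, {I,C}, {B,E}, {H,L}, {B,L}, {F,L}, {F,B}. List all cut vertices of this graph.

A, B, F, I

Removing A increases the component count from 2 to 3, so A is a cut vertex.
Removing B increases the component count from 2 to 5, so B is a cut vertex.
Removing F increases the component count from 2 to 3, so F is a cut vertex.
Likewise I is a cut vertex.
By contrast removing K leaves 2 components; it is not a cut vertex. No other vertex is a cut vertex either.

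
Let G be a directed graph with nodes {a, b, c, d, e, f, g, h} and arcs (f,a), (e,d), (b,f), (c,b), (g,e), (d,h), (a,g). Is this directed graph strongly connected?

There is no directed path from f to b, so the graph is not strongly connected.

No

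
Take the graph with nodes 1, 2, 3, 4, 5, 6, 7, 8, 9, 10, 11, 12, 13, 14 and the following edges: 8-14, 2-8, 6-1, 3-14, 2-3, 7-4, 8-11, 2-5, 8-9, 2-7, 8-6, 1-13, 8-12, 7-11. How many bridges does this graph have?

7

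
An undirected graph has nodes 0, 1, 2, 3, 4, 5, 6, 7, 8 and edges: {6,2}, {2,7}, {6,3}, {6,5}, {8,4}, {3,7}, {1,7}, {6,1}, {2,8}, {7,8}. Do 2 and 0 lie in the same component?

The component containing 2 is {1, 2, 3, 4, 5, 6, 7, 8}, and 0 is not in it.

No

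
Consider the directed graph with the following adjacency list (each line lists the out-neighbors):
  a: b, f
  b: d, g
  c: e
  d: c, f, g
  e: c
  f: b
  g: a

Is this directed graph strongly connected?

No

There is no directed path from e to d, so the graph is not strongly connected.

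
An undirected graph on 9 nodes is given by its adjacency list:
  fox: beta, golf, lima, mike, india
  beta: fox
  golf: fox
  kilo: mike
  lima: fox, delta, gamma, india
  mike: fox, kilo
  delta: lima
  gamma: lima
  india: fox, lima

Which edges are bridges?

beta-fox, delta-lima, fox-golf, fox-mike, gamma-lima, kilo-mike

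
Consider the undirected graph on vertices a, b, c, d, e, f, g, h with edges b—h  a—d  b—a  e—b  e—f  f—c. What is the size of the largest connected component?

g is isolated — a component by itself.
Starting from a we can reach a, b, c, d, e, f, h. That is one component of size 7.
The largest has 7 vertices.

7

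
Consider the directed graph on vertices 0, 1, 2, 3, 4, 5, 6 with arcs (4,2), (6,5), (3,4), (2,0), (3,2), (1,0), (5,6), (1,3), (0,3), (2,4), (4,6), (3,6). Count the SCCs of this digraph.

3

{0, 2, 3, 4} are all mutually reachable — one SCC of size 4.
{5, 6} are all mutually reachable — one SCC of size 2.
{1} is an SCC by itself.
That gives 3 strongly connected components.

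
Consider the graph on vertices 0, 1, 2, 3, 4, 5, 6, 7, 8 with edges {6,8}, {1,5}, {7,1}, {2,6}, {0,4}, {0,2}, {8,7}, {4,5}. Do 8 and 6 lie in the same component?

Yes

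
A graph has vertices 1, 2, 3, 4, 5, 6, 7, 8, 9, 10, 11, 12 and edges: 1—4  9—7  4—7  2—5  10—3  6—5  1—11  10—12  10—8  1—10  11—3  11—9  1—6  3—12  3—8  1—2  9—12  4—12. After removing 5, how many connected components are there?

With 5 gone, the remaining components are: {1, 2, 3, 4, 6, 7, 8, 9, 10, 11, 12}.
That is 1 component.

1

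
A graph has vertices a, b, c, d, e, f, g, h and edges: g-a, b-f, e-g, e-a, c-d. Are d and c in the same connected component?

From d we can reach c, d, which includes c.

Yes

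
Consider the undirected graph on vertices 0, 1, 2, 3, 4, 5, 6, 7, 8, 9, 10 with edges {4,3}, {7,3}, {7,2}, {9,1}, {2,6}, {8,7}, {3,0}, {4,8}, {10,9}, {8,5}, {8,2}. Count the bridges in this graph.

5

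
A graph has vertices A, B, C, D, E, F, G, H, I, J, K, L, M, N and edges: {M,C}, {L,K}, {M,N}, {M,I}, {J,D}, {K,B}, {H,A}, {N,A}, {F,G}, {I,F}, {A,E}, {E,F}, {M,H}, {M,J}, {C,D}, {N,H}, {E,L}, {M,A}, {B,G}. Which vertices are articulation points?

M

Removing M increases the component count from 1 to 2, so M is a cut vertex.
By contrast removing L leaves 1 component; it is not a cut vertex. No other vertex is a cut vertex either.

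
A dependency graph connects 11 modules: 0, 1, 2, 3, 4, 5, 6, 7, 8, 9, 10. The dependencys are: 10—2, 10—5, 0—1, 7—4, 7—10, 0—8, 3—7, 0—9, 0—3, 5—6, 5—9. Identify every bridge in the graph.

0-1, 0-8, 10-2, 4-7, 5-6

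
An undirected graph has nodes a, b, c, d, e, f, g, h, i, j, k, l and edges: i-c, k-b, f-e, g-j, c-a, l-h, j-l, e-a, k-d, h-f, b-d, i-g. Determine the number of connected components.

Starting from b we can reach b, d, k. That is one component of size 3.
Starting from a we can reach a, c, e, f, g, h, i, j, l. That is one component of size 9.
Total: 2 components.

2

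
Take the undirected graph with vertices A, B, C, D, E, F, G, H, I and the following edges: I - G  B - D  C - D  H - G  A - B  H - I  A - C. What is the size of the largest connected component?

E is isolated — a component by itself.
F is isolated — a component by itself.
Starting from G we can reach G, H, I. That is one component of size 3.
Starting from A we can reach A, B, C, D. That is one component of size 4.
The largest has 4 vertices.

4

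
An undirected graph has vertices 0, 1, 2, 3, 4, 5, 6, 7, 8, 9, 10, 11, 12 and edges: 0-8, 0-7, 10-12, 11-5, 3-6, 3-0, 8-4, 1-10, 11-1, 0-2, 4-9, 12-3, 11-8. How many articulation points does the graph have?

Removing 0 increases the component count from 1 to 3, so 0 is a cut vertex.
Removing 3 increases the component count from 1 to 2, so 3 is a cut vertex.
Removing 4 increases the component count from 1 to 2, so 4 is a cut vertex.
Likewise 8, 11 are cut vertices.
By contrast removing 9 leaves 1 component; it is not a cut vertex. No other vertex is a cut vertex either.

5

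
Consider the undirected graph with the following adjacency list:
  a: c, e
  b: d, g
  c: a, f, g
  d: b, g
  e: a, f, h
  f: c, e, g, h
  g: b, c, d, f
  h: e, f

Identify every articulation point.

g

Removing g increases the component count from 1 to 2, so g is a cut vertex.
By contrast removing b leaves 1 component; it is not a cut vertex. No other vertex is a cut vertex either.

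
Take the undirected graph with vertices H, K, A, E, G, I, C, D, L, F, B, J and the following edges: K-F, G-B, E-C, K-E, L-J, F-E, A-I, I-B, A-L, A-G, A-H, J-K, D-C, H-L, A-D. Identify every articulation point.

Removing A increases the component count from 1 to 2, so A is a cut vertex.
By contrast removing B leaves 1 component; it is not a cut vertex. No other vertex is a cut vertex either.

A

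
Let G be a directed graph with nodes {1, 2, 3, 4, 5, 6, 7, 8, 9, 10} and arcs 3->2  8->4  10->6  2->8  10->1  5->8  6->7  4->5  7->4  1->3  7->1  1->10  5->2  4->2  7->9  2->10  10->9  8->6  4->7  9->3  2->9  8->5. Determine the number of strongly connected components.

1

{1, 2, 3, 4, 5, 6, 7, 8, 9, 10} are all mutually reachable — one SCC of size 10.
That gives 1 strongly connected component.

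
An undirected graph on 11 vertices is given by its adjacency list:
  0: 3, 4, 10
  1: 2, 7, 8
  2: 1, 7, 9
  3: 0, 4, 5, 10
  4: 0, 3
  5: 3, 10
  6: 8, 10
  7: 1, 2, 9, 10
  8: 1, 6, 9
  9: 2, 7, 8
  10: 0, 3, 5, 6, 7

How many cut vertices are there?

Removing 10 increases the component count from 1 to 2, so 10 is a cut vertex.
By contrast removing 9 leaves 1 component; it is not a cut vertex. No other vertex is a cut vertex either.

1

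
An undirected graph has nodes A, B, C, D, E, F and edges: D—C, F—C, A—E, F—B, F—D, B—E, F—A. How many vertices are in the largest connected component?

6

Starting from A we can reach A, B, C, D, E, F. That is one component of size 6.
The largest has 6 vertices.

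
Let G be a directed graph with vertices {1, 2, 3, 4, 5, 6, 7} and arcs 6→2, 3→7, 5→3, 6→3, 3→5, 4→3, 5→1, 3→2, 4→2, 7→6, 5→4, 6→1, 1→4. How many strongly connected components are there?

{1, 3, 4, 5, 6, 7} are all mutually reachable — one SCC of size 6.
{2} is an SCC by itself.
That gives 2 strongly connected components.

2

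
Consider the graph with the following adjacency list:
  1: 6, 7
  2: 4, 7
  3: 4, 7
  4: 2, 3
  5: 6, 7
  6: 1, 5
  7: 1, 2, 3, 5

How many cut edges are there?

0

The edges on the cycle 7-1-6-5-7 are not bridges since each lies on that cycle.
Every edge lies on some cycle, so there are no bridges.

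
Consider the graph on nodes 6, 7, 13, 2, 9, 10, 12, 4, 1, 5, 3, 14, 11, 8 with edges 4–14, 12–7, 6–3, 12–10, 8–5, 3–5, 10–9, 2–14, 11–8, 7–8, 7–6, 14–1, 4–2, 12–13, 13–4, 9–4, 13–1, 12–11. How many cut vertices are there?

Removing 12 increases the component count from 1 to 2, so 12 is a cut vertex.
By contrast removing 4 leaves 1 component; it is not a cut vertex. No other vertex is a cut vertex either.

1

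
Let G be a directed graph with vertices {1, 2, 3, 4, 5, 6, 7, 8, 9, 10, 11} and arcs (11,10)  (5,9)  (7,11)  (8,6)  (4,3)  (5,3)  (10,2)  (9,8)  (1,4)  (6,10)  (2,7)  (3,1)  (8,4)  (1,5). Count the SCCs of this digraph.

{1, 3, 4, 5, 8, 9} are all mutually reachable — one SCC of size 6.
{2, 7, 10, 11} are all mutually reachable — one SCC of size 4.
{6} is an SCC by itself.
That gives 3 strongly connected components.

3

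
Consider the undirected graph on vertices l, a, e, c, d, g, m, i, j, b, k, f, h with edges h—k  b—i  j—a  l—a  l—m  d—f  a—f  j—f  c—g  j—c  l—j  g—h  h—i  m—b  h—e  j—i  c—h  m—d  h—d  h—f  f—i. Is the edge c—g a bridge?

After removing c—g, the path c-h-g still connects them, so the edge is not a bridge.

No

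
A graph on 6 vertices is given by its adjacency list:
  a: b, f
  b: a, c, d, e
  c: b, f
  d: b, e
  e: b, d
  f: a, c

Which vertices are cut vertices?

Removing b increases the component count from 1 to 2, so b is a cut vertex.
By contrast removing f leaves 1 component; it is not a cut vertex. No other vertex is a cut vertex either.

b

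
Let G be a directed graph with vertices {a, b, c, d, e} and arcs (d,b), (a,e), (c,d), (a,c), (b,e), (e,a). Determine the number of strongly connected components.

{a, b, c, d, e} are all mutually reachable — one SCC of size 5.
That gives 1 strongly connected component.

1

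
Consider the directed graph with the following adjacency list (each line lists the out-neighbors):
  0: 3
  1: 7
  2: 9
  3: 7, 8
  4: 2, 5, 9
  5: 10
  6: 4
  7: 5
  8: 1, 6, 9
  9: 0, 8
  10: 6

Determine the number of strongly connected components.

1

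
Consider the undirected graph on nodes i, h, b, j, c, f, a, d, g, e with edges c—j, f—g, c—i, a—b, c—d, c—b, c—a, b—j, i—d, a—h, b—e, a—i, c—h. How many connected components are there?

Starting from f we can reach f, g. That is one component of size 2.
Starting from a we can reach a, b, c, d, e, h, i, j. That is one component of size 8.
Total: 2 components.

2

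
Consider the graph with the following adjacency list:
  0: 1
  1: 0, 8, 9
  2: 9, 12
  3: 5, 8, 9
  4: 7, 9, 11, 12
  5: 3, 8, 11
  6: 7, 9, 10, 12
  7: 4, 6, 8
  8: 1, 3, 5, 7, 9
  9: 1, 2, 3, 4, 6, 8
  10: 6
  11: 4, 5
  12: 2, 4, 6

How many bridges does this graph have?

The edges on the cycle 4-9-8-5-11-4 are not bridges since each lies on that cycle.
But removing 6-10 disconnects 6 from 10; removing 0-1 disconnects 0 from 1 — these are bridges.
That makes 2 bridges.

2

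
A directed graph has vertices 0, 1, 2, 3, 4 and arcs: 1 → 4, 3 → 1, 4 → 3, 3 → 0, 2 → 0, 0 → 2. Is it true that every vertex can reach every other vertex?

No

There is no directed path from 0 to 3, so the graph is not strongly connected.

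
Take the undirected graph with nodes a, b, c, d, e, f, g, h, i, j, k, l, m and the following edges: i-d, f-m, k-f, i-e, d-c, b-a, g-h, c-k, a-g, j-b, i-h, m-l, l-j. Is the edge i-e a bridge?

Yes

Removing i-e leaves no path between i and e: the component count goes from 1 to 2. So it is a bridge.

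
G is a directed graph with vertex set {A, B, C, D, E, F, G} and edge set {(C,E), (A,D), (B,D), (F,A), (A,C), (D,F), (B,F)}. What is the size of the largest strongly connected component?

3

{A, D, F} are all mutually reachable — one SCC of size 3.
{B} is an SCC by itself.
{E} is an SCC by itself.
{C} is an SCC by itself.
{G} is an SCC by itself.
The largest has 3 vertices.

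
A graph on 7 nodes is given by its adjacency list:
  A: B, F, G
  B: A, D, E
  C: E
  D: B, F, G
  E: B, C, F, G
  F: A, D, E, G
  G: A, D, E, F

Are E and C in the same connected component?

Yes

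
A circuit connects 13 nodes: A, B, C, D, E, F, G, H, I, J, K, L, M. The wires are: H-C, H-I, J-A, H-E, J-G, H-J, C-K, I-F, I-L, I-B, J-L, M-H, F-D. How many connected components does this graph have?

1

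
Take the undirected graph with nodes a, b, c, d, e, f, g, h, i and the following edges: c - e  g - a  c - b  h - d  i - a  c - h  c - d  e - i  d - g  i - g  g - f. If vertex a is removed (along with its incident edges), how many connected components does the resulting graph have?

1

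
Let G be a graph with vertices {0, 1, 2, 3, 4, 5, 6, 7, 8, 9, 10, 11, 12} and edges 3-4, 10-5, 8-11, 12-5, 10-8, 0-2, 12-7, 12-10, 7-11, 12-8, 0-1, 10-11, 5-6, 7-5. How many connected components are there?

4

9 is isolated — a component by itself.
Starting from 3 we can reach 3, 4. That is one component of size 2.
Starting from 0 we can reach 0, 1, 2. That is one component of size 3.
Starting from 5 we can reach 5, 6, 7, 8, 10, 11, 12. That is one component of size 7.
Total: 4 components.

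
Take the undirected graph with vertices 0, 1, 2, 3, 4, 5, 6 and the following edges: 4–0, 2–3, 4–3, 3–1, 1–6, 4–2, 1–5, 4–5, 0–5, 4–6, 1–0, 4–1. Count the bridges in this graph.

The edges on the cycle 4-2-3-1-5-0-4 are not bridges since each lies on that cycle.
Every edge lies on some cycle, so there are no bridges.

0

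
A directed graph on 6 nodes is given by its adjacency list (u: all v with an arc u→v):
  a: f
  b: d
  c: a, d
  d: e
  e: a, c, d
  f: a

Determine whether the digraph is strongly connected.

No

There is no directed path from f to d, so the graph is not strongly connected.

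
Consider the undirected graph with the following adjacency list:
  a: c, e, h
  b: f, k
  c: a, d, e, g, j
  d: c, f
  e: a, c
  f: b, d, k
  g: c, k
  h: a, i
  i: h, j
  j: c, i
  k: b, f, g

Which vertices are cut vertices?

Removing c increases the component count from 1 to 2, so c is a cut vertex.
By contrast removing a leaves 1 component; it is not a cut vertex. No other vertex is a cut vertex either.

c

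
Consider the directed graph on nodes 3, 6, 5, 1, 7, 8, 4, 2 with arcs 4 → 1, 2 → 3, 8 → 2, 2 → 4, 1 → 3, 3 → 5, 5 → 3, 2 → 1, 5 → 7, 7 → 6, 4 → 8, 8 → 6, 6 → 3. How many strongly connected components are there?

3

{3, 5, 6, 7} are all mutually reachable — one SCC of size 4.
{2, 4, 8} are all mutually reachable — one SCC of size 3.
{1} is an SCC by itself.
That gives 3 strongly connected components.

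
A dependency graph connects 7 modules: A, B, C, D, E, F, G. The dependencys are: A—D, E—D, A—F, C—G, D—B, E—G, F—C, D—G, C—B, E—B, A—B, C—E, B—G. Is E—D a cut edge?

After removing E—D, the path E-G-D still connects them, so the edge is not a bridge.

No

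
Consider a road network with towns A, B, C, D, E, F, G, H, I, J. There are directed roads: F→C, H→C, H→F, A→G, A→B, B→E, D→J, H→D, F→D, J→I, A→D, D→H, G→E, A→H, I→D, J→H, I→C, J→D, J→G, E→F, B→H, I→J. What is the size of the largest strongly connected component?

7

{D, E, F, G, H, I, J} are all mutually reachable — one SCC of size 7.
{A} is an SCC by itself.
{C} is an SCC by itself.
{B} is an SCC by itself.
The largest has 7 vertices.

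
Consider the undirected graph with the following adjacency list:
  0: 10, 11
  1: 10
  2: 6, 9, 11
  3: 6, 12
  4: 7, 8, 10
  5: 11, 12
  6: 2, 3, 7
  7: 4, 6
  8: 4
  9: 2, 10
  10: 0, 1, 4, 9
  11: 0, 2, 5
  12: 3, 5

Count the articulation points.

2

Removing 4 increases the component count from 1 to 2, so 4 is a cut vertex.
Removing 10 increases the component count from 1 to 2, so 10 is a cut vertex.
By contrast removing 7 leaves 1 component; it is not a cut vertex. No other vertex is a cut vertex either.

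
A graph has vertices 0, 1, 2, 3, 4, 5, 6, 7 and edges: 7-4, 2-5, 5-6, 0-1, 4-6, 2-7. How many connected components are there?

3 is isolated — a component by itself.
Starting from 0 we can reach 0, 1. That is one component of size 2.
Starting from 2 we can reach 2, 4, 5, 6, 7. That is one component of size 5.
Total: 3 components.

3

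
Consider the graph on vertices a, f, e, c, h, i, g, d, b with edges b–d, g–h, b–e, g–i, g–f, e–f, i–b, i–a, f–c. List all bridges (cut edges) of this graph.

a-i, b-d, c-f, g-h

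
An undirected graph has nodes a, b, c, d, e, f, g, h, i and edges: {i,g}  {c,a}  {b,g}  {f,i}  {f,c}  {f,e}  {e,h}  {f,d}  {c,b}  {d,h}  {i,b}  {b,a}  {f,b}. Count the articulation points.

Removing f increases the component count from 1 to 2, so f is a cut vertex.
By contrast removing e leaves 1 component; it is not a cut vertex. No other vertex is a cut vertex either.

1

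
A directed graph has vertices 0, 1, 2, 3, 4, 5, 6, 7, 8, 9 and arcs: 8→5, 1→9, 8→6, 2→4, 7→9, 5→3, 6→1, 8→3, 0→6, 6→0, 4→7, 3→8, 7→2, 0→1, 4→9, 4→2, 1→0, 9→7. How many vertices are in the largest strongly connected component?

{2, 4, 7, 9} are all mutually reachable — one SCC of size 4.
{0, 1, 6} are all mutually reachable — one SCC of size 3.
{3, 5, 8} are all mutually reachable — one SCC of size 3.
The largest has 4 vertices.

4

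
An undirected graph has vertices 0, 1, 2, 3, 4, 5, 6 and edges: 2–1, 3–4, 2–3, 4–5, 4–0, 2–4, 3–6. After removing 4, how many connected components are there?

3

With 4 gone, the remaining components are: {0}; {5}; {1, 2, 3, 6}.
That is 3 components.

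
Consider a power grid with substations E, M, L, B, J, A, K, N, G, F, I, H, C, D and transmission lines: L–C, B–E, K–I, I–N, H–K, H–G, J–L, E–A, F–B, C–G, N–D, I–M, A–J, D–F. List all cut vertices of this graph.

Removing I increases the component count from 1 to 2, so I is a cut vertex.
By contrast removing C leaves 1 component; it is not a cut vertex. No other vertex is a cut vertex either.

I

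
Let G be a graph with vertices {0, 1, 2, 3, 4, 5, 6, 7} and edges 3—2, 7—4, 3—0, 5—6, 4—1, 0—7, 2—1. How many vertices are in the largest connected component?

Starting from 5 we can reach 5, 6. That is one component of size 2.
Starting from 0 we can reach 0, 1, 2, 3, 4, 7. That is one component of size 6.
The largest has 6 vertices.

6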